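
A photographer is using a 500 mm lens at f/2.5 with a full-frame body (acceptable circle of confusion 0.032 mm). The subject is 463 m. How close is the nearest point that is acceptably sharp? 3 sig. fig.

Hyperfocal distance H = f²/(N·c) + f = 500²/(2.5 × 0.032) + 500 = 250000/0.08 + 500 ≈ 3125500.0 mm ≈ 3126 m.
Near limit Dn = s·(H − f)/(H + s − 2f) = 463000 × (3125500.0 − 500) / (3125500.0 + 463000 − 2 × 500) = 463000 × 3125000.0 / 3587500.0 ≈ 403310 mm ≈ 403 m.

403 m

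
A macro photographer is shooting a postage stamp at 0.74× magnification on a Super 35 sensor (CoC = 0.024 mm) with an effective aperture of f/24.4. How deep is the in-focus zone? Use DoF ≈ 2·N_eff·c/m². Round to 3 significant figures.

2.14 mm

At magnification m, DoF ≈ 2·N_eff·c/m² = 2 × 24.4 × 0.024 / 0.74² = 1.171 / 0.5476 ≈ 2.14 mm.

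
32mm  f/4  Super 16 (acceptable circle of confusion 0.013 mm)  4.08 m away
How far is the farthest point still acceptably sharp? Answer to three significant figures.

Hyperfocal distance H = f²/(N·c) + f = 32²/(4 × 0.013) + 32 = 1024/0.052 + 32 ≈ 19724.3 mm ≈ 19.72 m.
Far limit Df = s·(H − f)/(H − s) = 4080 × (19724.3 − 32) / (19724.3 − 4080) = 4080 × 19692.3 / 15644.3 ≈ 5135.7 mm ≈ 5.14 m.

5.14 m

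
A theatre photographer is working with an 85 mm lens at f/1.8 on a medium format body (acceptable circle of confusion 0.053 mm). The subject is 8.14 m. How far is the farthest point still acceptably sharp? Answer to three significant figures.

Hyperfocal distance H = f²/(N·c) + f = 85²/(1.8 × 0.053) + 85 = 7225/0.0954 + 85 ≈ 75818.8 mm ≈ 75.82 m.
Far limit Df = s·(H − f)/(H − s) = 8140 × (75818.8 − 85) / (75818.8 − 8140) = 8140 × 75733.8 / 67678.8 ≈ 9108.8 mm ≈ 9.11 m.

9.11 m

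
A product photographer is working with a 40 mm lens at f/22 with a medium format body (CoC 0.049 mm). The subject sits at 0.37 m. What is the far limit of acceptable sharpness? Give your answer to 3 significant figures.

Hyperfocal distance H = f²/(N·c) + f = 40²/(22 × 0.049) + 40 = 1600/1.078 + 40 ≈ 1524.2 mm ≈ 1.524 m.
Far limit Df = s·(H − f)/(H − s) = 370 × (1524.2 − 40) / (1524.2 − 370) = 370 × 1484.2 / 1154.2 ≈ 475.78 mm.

476 mm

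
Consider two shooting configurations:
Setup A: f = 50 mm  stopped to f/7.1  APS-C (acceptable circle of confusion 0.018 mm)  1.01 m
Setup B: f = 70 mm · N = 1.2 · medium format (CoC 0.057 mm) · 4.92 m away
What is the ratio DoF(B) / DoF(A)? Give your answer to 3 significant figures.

6.73

Setup A: H = 50²/(7.1×0.018) + 50 ≈ 19611.8 mm; DoF = Df − Dn = 1062.124 − 962.753 ≈ 99.371 mm.
Setup B: H = 70²/(1.2×0.057) + 70 ≈ 71707.4 mm; DoF = Df − Dn = 5277.28 − 4608.03 ≈ 669.25 mm.
Ratio = 669.25 / 99.371 ≈ 6.73.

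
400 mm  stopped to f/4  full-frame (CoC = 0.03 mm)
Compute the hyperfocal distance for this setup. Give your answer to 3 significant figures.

1330 m

Hyperfocal distance H = f²/(N·c) + f = 400²/(4 × 0.03) + 400 = 160000/0.12 + 400 ≈ 1333733.3 mm ≈ 1330 m.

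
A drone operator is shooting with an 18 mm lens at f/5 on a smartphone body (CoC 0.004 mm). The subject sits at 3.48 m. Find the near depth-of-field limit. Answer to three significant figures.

2.87 m

Hyperfocal distance H = f²/(N·c) + f = 18²/(5 × 0.004) + 18 = 324/0.02 + 18 ≈ 16218.0 mm ≈ 16.22 m.
Near limit Dn = s·(H − f)/(H + s − 2f) = 3480 × (16218.0 − 18) / (16218.0 + 3480 − 2 × 18) = 3480 × 16200.0 / 19662.0 ≈ 2867.3 mm ≈ 2.87 m.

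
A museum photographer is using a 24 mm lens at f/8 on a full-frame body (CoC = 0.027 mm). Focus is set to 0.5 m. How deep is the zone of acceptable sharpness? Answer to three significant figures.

184 mm

Hyperfocal distance H = f²/(N·c) + f = 24²/(8 × 0.027) + 24 = 576/0.216 + 24 ≈ 2690.7 mm ≈ 2.691 m.
Near limit Dn = s·(H − f)/(H + s − 2f) = 500 × (2690.7 − 24) / (2690.7 + 500 − 2 × 24) = 500 × 2666.7 / 3142.7 ≈ 424.27 mm.
Far limit Df = s·(H − f)/(H − s) = 500 × (2690.7 − 24) / (2690.7 − 500) = 500 × 2666.7 / 2190.7 ≈ 608.64 mm.
Depth of field = Df − Dn = 608.64 − 424.27 ≈ 184.37 mm.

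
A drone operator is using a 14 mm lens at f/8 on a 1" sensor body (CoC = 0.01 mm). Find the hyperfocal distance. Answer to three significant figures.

Hyperfocal distance H = f²/(N·c) + f = 14²/(8 × 0.01) + 14 = 196/0.08 + 14 ≈ 2464.0 mm ≈ 2.46 m.

2.46 m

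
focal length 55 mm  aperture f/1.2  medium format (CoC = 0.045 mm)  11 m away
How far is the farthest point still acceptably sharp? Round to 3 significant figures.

13.7 m

Hyperfocal distance H = f²/(N·c) + f = 55²/(1.2 × 0.045) + 55 = 3025/0.054 + 55 ≈ 56073.5 mm ≈ 56.07 m.
Far limit Df = s·(H − f)/(H − s) = 11000 × (56073.5 − 55) / (56073.5 − 11000) = 11000 × 56018.5 / 45073.5 ≈ 13671 mm ≈ 13.7 m.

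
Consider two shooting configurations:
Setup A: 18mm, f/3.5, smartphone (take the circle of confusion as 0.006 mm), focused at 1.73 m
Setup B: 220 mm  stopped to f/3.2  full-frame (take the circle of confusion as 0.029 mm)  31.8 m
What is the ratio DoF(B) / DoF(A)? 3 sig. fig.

9.94

Setup A: H = 18²/(3.5×0.006) + 18 ≈ 15446.6 mm; DoF = Df − Dn = 1945.93 − 1557.21 ≈ 388.72 mm.
Setup B: H = 220²/(3.2×0.029) + 220 ≈ 521771.7 mm; DoF = Df − Dn = 33849.6 − 29984.4 ≈ 3865.2 mm.
Ratio = 3865.2 / 388.72 ≈ 9.94.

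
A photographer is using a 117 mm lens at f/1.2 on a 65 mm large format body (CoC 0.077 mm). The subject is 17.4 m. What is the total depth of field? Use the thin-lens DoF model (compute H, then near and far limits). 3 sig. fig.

Hyperfocal distance H = f²/(N·c) + f = 117²/(1.2 × 0.077) + 117 = 13689/0.0924 + 117 ≈ 148266.4 mm ≈ 148.3 m.
Near limit Dn = s·(H − f)/(H + s − 2f) = 17400 × (148266.4 − 117) / (148266.4 + 17400 − 2 × 117) = 17400 × 148149.4 / 165432.4 ≈ 15582.2 mm.
Far limit Df = s·(H − f)/(H − s) = 17400 × (148266.4 − 117) / (148266.4 − 17400) = 17400 × 148149.4 / 130866.4 ≈ 19697.9 mm.
Depth of field = Df − Dn = 19697.9 − 15582.2 ≈ 4115.7 mm ≈ 4.12 m.

4.12 m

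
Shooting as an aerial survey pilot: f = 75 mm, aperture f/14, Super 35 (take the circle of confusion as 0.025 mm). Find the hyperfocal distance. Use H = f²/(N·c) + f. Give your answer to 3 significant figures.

Hyperfocal distance H = f²/(N·c) + f = 75²/(14 × 0.025) + 75 = 5625/0.35 + 75 ≈ 16146.4 mm ≈ 16.1 m.

16.1 m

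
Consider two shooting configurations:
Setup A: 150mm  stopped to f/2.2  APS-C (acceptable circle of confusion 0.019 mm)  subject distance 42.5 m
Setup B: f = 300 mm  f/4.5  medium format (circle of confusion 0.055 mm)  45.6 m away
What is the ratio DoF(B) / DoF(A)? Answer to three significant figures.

Setup A: H = 150²/(2.2×0.019) + 150 ≈ 538427.5 mm; DoF = Df − Dn = 46129.3 − 39400.1 ≈ 6729.2 mm.
Setup B: H = 300²/(4.5×0.055) + 300 ≈ 363936.4 mm; DoF = Df − Dn = 52089 − 40549 ≈ 11540 mm.
Ratio = 11540 / 6729.2 ≈ 1.71.

1.71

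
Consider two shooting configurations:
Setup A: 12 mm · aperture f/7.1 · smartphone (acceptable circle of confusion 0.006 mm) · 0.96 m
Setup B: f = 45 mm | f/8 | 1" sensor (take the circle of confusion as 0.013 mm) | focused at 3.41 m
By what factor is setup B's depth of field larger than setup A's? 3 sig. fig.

Setup A: H = 12²/(7.1×0.006) + 12 ≈ 3392.3 mm; DoF = Df − Dn = 1334.17 − 749.74 ≈ 584.43 mm.
Setup B: H = 45²/(8×0.013) + 45 ≈ 19516.2 mm; DoF = Df − Dn = 4122.4 − 2907.5 ≈ 1214.9 mm.
Ratio = 1214.9 / 584.43 ≈ 2.08.

2.08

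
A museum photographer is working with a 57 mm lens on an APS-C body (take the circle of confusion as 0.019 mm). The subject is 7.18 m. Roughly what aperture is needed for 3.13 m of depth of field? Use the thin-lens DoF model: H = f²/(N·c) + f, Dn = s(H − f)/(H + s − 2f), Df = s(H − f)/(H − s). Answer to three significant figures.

Write h = H − f = f²/(N·c). The thin-lens limits are Dn = s·h/(h + (s−f)) and Df = s·h/(h − (s−f)), so DoF = Df − Dn = 2·s·(s−f)·h / (h² − (s−f)²).
That is a quadratic in h: DoF·h² − 2·s·(s−f)·h − DoF·(s−f)² = 0 ⇒ h = (s−f)·(s + √(s² + DoF²)) / DoF = 7123 × (7180 + √(7180² + 3130²)) / 3130 = 7123 × (7180 + 7832.58) / 3130 ≈ 34164 mm.
Then N = f²/(c·h) = 57² / (0.019 × 34164) = 3249 / 649.12 ≈ 5.01.

f/5.01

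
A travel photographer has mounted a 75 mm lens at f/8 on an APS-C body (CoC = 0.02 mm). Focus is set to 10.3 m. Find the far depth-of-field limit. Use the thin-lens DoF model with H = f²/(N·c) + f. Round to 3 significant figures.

Hyperfocal distance H = f²/(N·c) + f = 75²/(8 × 0.02) + 75 = 5625/0.16 + 75 ≈ 35231.2 mm ≈ 35.23 m.
Far limit Df = s·(H − f)/(H − s) = 10300 × (35231.2 − 75) / (35231.2 − 10300) = 10300 × 35156.2 / 24931.2 ≈ 14524 mm ≈ 14.5 m.

14.5 m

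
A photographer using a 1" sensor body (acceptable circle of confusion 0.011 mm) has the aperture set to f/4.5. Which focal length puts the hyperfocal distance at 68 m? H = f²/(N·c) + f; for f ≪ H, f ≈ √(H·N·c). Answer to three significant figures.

From H = f²/(N·c) + f, with f ≪ H: f ≈ √(H·N·c) = √(68000 × 4.5 × 0.011) = √3366.0 ≈ 58.02 mm.
The +f correction barely moves this — solving exactly, f² + N·c·f − N·c·H = 0 ⇒ f = (−N·c + √((N·c)² + 4·N·c·H))/2 = (−0.0495 + √13464)/2 ≈ 57.992 mm, so f ≈ 58.0 mm.

58.0 mm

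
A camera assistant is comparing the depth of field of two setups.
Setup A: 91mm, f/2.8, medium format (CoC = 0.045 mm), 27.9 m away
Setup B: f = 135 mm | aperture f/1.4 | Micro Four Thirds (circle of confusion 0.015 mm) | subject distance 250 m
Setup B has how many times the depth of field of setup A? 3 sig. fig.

5.46

Setup A: H = 91²/(2.8×0.045) + 91 ≈ 65813.2 mm; DoF = Df − Dn = 48364 − 19605 ≈ 28759 mm.
Setup B: H = 135²/(1.4×0.015) + 135 ≈ 867992.1 mm; DoF = Df − Dn = 351079 − 194113 ≈ 156966 mm.
Ratio = 156966 / 28759 ≈ 5.46.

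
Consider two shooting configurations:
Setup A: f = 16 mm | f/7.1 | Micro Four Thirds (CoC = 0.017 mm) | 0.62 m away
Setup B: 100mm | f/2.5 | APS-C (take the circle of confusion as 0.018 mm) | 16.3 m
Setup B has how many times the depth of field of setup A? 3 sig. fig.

Setup A: H = 16²/(7.1×0.017) + 16 ≈ 2137.0 mm; DoF = Df − Dn = 866.86 − 482.57 ≈ 384.29 mm.
Setup B: H = 100²/(2.5×0.018) + 100 ≈ 222322.2 mm; DoF = Df − Dn = 17581.7 − 15192.5 ≈ 2389.2 mm.
Ratio = 2389.2 / 384.29 ≈ 6.22.

6.22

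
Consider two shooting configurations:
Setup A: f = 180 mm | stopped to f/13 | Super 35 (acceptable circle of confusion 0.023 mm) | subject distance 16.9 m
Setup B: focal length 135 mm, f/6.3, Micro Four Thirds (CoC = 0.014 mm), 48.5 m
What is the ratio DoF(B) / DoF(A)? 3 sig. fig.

4.50

Setup A: H = 180²/(13×0.023) + 180 ≈ 108541.2 mm; DoF = Df − Dn = 19983.4 − 14640.9 ≈ 5342.5 mm.
Setup B: H = 135²/(6.3×0.014) + 135 ≈ 206767.7 mm; DoF = Df − Dn = 63321 − 39301 ≈ 24020 mm.
Ratio = 24020 / 5342.5 ≈ 4.50.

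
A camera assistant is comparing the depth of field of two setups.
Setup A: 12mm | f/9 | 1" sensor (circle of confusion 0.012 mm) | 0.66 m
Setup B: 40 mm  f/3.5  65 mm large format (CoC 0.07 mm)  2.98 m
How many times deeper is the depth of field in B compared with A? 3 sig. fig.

Setup A: H = 12²/(9×0.012) + 12 ≈ 1345.3 mm; DoF = Df − Dn = 1284.05 − 444.15 ≈ 839.90 mm.
Setup B: H = 40²/(3.5×0.07) + 40 ≈ 6570.6 mm; DoF = Df − Dn = 5420.0 − 2054.9 ≈ 3365.1 mm.
Ratio = 3365.1 / 839.90 ≈ 4.01.

4.01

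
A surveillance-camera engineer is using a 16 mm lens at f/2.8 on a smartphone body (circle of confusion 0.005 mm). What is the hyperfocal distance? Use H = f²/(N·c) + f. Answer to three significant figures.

18.3 m

Hyperfocal distance H = f²/(N·c) + f = 16²/(2.8 × 0.005) + 16 = 256/0.014 + 16 ≈ 18301.7 mm ≈ 18.3 m.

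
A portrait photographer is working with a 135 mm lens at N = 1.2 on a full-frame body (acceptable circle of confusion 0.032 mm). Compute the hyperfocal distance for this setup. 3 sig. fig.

Hyperfocal distance H = f²/(N·c) + f = 135²/(1.2 × 0.032) + 135 = 18225/0.0384 + 135 ≈ 474744.4 mm ≈ 475 m.

475 m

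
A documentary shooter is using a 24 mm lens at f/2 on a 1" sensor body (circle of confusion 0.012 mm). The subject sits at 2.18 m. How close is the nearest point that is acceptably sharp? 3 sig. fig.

2.00 m

Hyperfocal distance H = f²/(N·c) + f = 24²/(2 × 0.012) + 24 = 576/0.024 + 24 ≈ 24024.0 mm ≈ 24.02 m.
Near limit Dn = s·(H − f)/(H + s − 2f) = 2180 × (24024.0 − 24) / (24024.0 + 2180 − 2 × 24) = 2180 × 24000.0 / 26156.0 ≈ 2000.3 mm ≈ 2.00 m.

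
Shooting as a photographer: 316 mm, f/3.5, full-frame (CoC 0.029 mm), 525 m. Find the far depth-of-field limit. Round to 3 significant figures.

Hyperfocal distance H = f²/(N·c) + f = 316²/(3.5 × 0.029) + 316 = 99856/0.1015 + 316 ≈ 984119.0 mm ≈ 984.1 m.
Far limit Df = s·(H − f)/(H − s) = 525000 × (984119.0 − 316) / (984119.0 − 525000) = 525000 × 983803.0 / 459119.0 ≈ 1124973 mm ≈ 1120 m.

1120 m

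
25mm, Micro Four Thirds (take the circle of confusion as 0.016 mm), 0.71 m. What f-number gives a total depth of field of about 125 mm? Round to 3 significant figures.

f/4.98

Write h = H − f = f²/(N·c). The thin-lens limits are Dn = s·h/(h + (s−f)) and Df = s·h/(h − (s−f)), so DoF = Df − Dn = 2·s·(s−f)·h / (h² − (s−f)²).
That is a quadratic in h: DoF·h² − 2·s·(s−f)·h − DoF·(s−f)² = 0 ⇒ h = (s−f)·(s + √(s² + DoF²)) / DoF = 685 × (710 + √(710² + 125²)) / 125 = 685 × (710 + 720.920) / 125 ≈ 7841.4 mm.
Then N = f²/(c·h) = 25² / (0.016 × 7841.4) = 625 / 125.46 ≈ 4.98.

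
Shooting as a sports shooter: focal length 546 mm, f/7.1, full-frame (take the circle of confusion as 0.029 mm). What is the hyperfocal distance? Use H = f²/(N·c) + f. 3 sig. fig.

Hyperfocal distance H = f²/(N·c) + f = 546²/(7.1 × 0.029) + 546 = 298116/0.2059 + 546 ≈ 1448413.9 mm ≈ 1450 m.

1450 m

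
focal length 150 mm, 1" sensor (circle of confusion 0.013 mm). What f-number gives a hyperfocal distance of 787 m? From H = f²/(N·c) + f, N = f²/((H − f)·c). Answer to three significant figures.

f/2.20

Rearrange H = f²/(N·c) + f for N: N = f² / ((H − f)·c).
N = 150² / ((787000 − 150) × 0.013) = 22500 / 10229 ≈ 2.20.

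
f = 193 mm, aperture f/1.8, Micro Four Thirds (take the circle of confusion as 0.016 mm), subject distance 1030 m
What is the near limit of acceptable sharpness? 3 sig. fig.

573 m

Hyperfocal distance H = f²/(N·c) + f = 193²/(1.8 × 0.016) + 193 = 37249/0.0288 + 193 ≈ 1293561.1 mm ≈ 1294 m.
Near limit Dn = s·(H − f)/(H + s − 2f) = 1030000 × (1293561.1 − 193) / (1293561.1 + 1030000 − 2 × 193) = 1030000 × 1293368.1 / 2323175.1 ≈ 573426 mm ≈ 573 m.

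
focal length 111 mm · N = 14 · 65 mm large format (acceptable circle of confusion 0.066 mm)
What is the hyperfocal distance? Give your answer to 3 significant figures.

13.4 m

Hyperfocal distance H = f²/(N·c) + f = 111²/(14 × 0.066) + 111 = 12321/0.924 + 111 ≈ 13445.4 mm ≈ 13.4 m.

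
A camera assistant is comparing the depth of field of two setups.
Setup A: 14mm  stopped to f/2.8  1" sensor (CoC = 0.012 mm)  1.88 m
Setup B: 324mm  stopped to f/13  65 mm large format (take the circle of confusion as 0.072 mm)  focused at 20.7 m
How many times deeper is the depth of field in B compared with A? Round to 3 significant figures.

5.81

Setup A: H = 14²/(2.8×0.012) + 14 ≈ 5847.3 mm; DoF = Df − Dn = 2764.2 − 1424.4 ≈ 1339.8 mm.
Setup B: H = 324²/(13×0.072) + 324 ≈ 112477.8 mm; DoF = Df − Dn = 25295.7 − 17517.4 ≈ 7778.3 mm.
Ratio = 7778.3 / 1339.8 ≈ 5.81.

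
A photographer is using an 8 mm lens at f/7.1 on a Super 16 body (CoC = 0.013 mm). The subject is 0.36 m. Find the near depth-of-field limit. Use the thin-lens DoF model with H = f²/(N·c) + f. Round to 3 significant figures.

239 mm

Hyperfocal distance H = f²/(N·c) + f = 8²/(7.1 × 0.013) + 8 = 64/0.0923 + 8 ≈ 701.4 mm ≈ 0.701 m.
Near limit Dn = s·(H − f)/(H + s − 2f) = 360 × (701.4 − 8) / (701.4 + 360 − 2 × 8) = 360 × 693.4 / 1045.4 ≈ 238.78 mm.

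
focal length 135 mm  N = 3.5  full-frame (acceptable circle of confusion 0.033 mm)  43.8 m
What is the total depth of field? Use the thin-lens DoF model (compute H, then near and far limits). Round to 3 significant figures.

Hyperfocal distance H = f²/(N·c) + f = 135²/(3.5 × 0.033) + 135 = 18225/0.1155 + 135 ≈ 157927.2 mm ≈ 157.9 m.
Near limit Dn = s·(H − f)/(H + s − 2f) = 43800 × (157927.2 − 135) / (157927.2 + 43800 − 2 × 135) = 43800 × 157792.2 / 201457.2 ≈ 34307 mm.
Far limit Df = s·(H − f)/(H − s) = 43800 × (157927.2 − 135) / (157927.2 − 43800) = 43800 × 157792.2 / 114127.2 ≈ 60558 mm.
Depth of field = Df − Dn = 60558 − 34307 ≈ 26251 mm ≈ 26.3 m.

26.3 m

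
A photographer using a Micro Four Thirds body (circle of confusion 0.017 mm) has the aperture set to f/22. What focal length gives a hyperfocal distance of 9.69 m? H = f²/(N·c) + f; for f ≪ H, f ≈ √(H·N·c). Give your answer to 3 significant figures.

From H = f²/(N·c) + f, with f ≪ H: f ≈ √(H·N·c) = √(9690 × 22 × 0.017) = √3624.1 ≈ 60.20 mm.
Exact: f² + N·c·f − N·c·H = 0 ⇒ f = (−N·c + √((N·c)² + 4·N·c·H))/2 = (−0.374 + √14496)/2 ≈ 60.013 mm ≈ 60.0 mm.

60.0 mm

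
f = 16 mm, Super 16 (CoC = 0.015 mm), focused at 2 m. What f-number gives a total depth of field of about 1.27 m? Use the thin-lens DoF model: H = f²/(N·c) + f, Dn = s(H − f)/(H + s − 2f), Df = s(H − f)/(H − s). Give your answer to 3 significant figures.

f/2.50

Write h = H − f = f²/(N·c). The thin-lens limits are Dn = s·h/(h + (s−f)) and Df = s·h/(h − (s−f)), so DoF = Df − Dn = 2·s·(s−f)·h / (h² − (s−f)²).
That is a quadratic in h: DoF·h² − 2·s·(s−f)·h − DoF·(s−f)² = 0 ⇒ h = (s−f)·(s + √(s² + DoF²)) / DoF = 1984 × (2000 + √(2000² + 1270²)) / 1270 = 1984 × (2000 + 2369.16) / 1270 ≈ 6825.5 mm.
Then N = f²/(c·h) = 16² / (0.015 × 6825.5) = 256 / 102.38 ≈ 2.50.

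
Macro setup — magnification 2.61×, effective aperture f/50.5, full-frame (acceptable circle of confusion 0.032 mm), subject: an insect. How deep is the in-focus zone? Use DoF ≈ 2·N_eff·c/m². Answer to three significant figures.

0.474 mm

At magnification m, DoF ≈ 2·N_eff·c/m² = 2 × 50.5 × 0.032 / 2.61² = 3.232 / 6.812 ≈ 0.474 mm.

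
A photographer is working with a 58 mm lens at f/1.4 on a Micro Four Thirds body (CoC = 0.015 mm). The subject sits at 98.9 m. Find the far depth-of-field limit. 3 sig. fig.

Hyperfocal distance H = f²/(N·c) + f = 58²/(1.4 × 0.015) + 58 = 3364/0.021 + 58 ≈ 160248.5 mm ≈ 160.2 m.
Far limit Df = s·(H − f)/(H − s) = 98900 × (160248.5 − 58) / (160248.5 − 98900) = 98900 × 160190.5 / 61348.5 ≈ 258243 mm ≈ 258 m.

258 m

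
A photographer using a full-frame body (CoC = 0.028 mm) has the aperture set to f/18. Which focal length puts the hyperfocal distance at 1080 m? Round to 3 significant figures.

738 mm

From H = f²/(N·c) + f, with f ≪ H: f ≈ √(H·N·c) = √(1080000 × 18 × 0.028) = √544320 ≈ 737.8 mm.
The +f correction barely moves this — solving exactly, f² + N·c·f − N·c·H = 0 ⇒ f = (−N·c + √((N·c)² + 4·N·c·H))/2 = (−0.504 + √2177280)/2 ≈ 737.53 mm, so f ≈ 738 mm.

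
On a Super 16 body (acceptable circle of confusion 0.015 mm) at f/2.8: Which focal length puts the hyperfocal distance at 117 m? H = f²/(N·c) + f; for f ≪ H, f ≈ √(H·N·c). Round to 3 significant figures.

70.1 mm

From H = f²/(N·c) + f, with f ≪ H: f ≈ √(H·N·c) = √(117000 × 2.8 × 0.015) = √4914.0 ≈ 70.10 mm.
The +f correction barely moves this — solving exactly, f² + N·c·f − N·c·H = 0 ⇒ f = (−N·c + √((N·c)² + 4·N·c·H))/2 = (−0.042 + √19656)/2 ≈ 70.079 mm, so f ≈ 70.1 mm.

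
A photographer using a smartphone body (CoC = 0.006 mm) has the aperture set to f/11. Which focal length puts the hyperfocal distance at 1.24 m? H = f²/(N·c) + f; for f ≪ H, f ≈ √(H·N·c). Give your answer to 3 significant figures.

From H = f²/(N·c) + f, with f ≪ H: f ≈ √(H·N·c) = √(1240 × 11 × 0.006) = √81.840 ≈ 9.047 mm.
Exact: f² + N·c·f − N·c·H = 0 ⇒ f = (−N·c + √((N·c)² + 4·N·c·H))/2 = (−0.066 + √327.36)/2 ≈ 9.0136 mm ≈ 9.01 mm.

9.01 mm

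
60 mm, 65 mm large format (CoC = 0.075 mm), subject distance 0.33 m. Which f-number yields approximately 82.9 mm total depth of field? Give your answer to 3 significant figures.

f/22

Write h = H − f = f²/(N·c). The thin-lens limits are Dn = s·h/(h + (s−f)) and Df = s·h/(h − (s−f)), so DoF = Df − Dn = 2·s·(s−f)·h / (h² − (s−f)²).
That is a quadratic in h: DoF·h² − 2·s·(s−f)·h − DoF·(s−f)² = 0 ⇒ h = (s−f)·(s + √(s² + DoF²)) / DoF = 270 × (330 + √(330² + 82.9²)) / 82.9 = 270 × (330 + 340.253) / 82.9 ≈ 2183.0 mm.
Then N = f²/(c·h) = 60² / (0.075 × 2183.0) = 3600 / 163.72 ≈ 22.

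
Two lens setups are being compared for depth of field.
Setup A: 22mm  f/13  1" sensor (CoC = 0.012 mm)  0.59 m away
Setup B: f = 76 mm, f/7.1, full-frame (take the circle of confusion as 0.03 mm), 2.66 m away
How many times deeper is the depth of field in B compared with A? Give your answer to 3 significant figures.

2.29

Setup A: H = 22²/(13×0.012) + 22 ≈ 3124.6 mm; DoF = Df − Dn = 722.22 − 498.70 ≈ 223.52 mm.
Setup B: H = 76²/(7.1×0.03) + 76 ≈ 27193.4 mm; DoF = Df − Dn = 2940.17 − 2428.58 ≈ 511.59 mm.
Ratio = 511.59 / 223.52 ≈ 2.29.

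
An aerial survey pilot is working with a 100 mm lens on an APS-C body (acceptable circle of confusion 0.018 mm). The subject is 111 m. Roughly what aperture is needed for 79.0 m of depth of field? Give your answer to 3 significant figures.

f/1.60

Write h = H − f = f²/(N·c). The thin-lens limits are Dn = s·h/(h + (s−f)) and Df = s·h/(h − (s−f)), so DoF = Df − Dn = 2·s·(s−f)·h / (h² − (s−f)²).
That is a quadratic in h: DoF·h² − 2·s·(s−f)·h − DoF·(s−f)² = 0 ⇒ h = (s−f)·(s + √(s² + DoF²)) / DoF = 110900 × (111000 + √(111000² + 79000²)) / 79000 = 110900 × (111000 + 136242) / 79000 ≈ 347078 mm.
Then N = f²/(c·h) = 100² / (0.018 × 347078) = 10000 / 6247.4 ≈ 1.60.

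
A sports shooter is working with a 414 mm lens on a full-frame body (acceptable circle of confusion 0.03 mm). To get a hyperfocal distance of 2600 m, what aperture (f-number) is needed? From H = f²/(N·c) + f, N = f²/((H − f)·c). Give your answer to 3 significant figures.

Rearrange H = f²/(N·c) + f for N: N = f² / ((H − f)·c).
N = 414² / ((2600000 − 414) × 0.03) = 171396 / 77988 ≈ 2.20.

f/2.20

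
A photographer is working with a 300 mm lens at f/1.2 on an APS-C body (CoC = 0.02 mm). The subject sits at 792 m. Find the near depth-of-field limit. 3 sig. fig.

Hyperfocal distance H = f²/(N·c) + f = 300²/(1.2 × 0.02) + 300 = 90000/0.024 + 300 ≈ 3750300.0 mm ≈ 3750 m.
Near limit Dn = s·(H − f)/(H + s − 2f) = 792000 × (3750300.0 − 300) / (3750300.0 + 792000 − 2 × 300) = 792000 × 3750000.0 / 4541700.0 ≈ 653940 mm ≈ 654 m.

654 m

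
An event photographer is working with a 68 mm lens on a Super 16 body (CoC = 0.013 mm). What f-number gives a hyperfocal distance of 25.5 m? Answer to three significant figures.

Rearrange H = f²/(N·c) + f for N: N = f² / ((H − f)·c).
N = 68² / ((25500 − 68) × 0.013) = 4624 / 330.6 ≈ 14.

f/14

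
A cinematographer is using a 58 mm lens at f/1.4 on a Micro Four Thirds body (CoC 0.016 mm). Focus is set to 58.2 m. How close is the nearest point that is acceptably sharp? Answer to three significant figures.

42.0 m

Hyperfocal distance H = f²/(N·c) + f = 58²/(1.4 × 0.016) + 58 = 3364/0.0224 + 58 ≈ 150236.6 mm ≈ 150.2 m.
Near limit Dn = s·(H − f)/(H + s − 2f) = 58200 × (150236.6 − 58) / (150236.6 + 58200 − 2 × 58) = 58200 × 150178.6 / 208320.6 ≈ 41956 mm ≈ 42.0 m.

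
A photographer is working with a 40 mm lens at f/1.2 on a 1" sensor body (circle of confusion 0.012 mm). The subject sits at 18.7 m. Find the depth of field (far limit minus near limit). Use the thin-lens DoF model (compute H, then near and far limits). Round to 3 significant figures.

6.46 m

Hyperfocal distance H = f²/(N·c) + f = 40²/(1.2 × 0.012) + 40 = 1600/0.0144 + 40 ≈ 111151.1 mm ≈ 111.2 m.
Near limit Dn = s·(H − f)/(H + s − 2f) = 18700 × (111151.1 − 40) / (111151.1 + 18700 − 2 × 40) = 18700 × 111111.1 / 129771.1 ≈ 16011.1 mm.
Far limit Df = s·(H − f)/(H − s) = 18700 × (111151.1 − 40) / (111151.1 − 18700) = 18700 × 111111.1 / 92451.1 ≈ 22474.3 mm.
Depth of field = Df − Dn = 22474.3 − 16011.1 ≈ 6463.2 mm ≈ 6.46 m.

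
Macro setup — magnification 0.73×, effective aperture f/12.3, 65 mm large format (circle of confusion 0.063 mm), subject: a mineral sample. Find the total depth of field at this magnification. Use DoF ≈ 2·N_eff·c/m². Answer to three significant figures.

At magnification m, DoF ≈ 2·N_eff·c/m² = 2 × 12.3 × 0.063 / 0.73² = 1.55 / 0.5329 ≈ 2.91 mm.

2.91 mm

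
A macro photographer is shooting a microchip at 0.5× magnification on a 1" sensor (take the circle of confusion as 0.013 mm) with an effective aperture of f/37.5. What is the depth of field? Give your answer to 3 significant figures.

3.90 mm

At magnification m, DoF ≈ 2·N_eff·c/m² = 2 × 37.5 × 0.013 / 0.5² = 0.975 / 0.25 ≈ 3.9 mm.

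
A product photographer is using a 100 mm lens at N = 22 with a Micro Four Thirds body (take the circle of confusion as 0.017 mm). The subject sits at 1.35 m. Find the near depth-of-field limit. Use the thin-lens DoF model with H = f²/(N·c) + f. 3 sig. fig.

Hyperfocal distance H = f²/(N·c) + f = 100²/(22 × 0.017) + 100 = 10000/0.374 + 100 ≈ 26838.0 mm ≈ 26.84 m.
Near limit Dn = s·(H − f)/(H + s − 2f) = 1350 × (26838.0 − 100) / (26838.0 + 1350 − 2 × 100) = 1350 × 26738.0 / 27988.0 ≈ 1289.7 mm ≈ 1.29 m.

1.29 m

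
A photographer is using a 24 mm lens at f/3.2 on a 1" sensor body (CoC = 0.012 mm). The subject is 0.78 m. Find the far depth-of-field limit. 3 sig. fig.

Hyperfocal distance H = f²/(N·c) + f = 24²/(3.2 × 0.012) + 24 = 576/0.0384 + 24 ≈ 15024.0 mm ≈ 15.02 m.
Far limit Df = s·(H − f)/(H − s) = 780 × (15024.0 − 24) / (15024.0 − 780) = 780 × 15000.0 / 14244.0 ≈ 821.40 mm ≈ 0.821 m.

0.821 m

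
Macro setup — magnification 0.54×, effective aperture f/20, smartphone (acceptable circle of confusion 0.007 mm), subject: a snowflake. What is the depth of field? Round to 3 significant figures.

At magnification m, DoF ≈ 2·N_eff·c/m² = 2 × 20 × 0.007 / 0.54² = 0.28 / 0.2916 ≈ 0.96 mm.

0.960 mm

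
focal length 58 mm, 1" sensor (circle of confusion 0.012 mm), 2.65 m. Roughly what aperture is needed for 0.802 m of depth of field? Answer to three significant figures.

Write h = H − f = f²/(N·c). The thin-lens limits are Dn = s·h/(h + (s−f)) and Df = s·h/(h − (s−f)), so DoF = Df − Dn = 2·s·(s−f)·h / (h² − (s−f)²).
That is a quadratic in h: DoF·h² − 2·s·(s−f)·h − DoF·(s−f)² = 0 ⇒ h = (s−f)·(s + √(s² + DoF²)) / DoF = 2592 × (2650 + √(2650² + 802²)) / 802 = 2592 × (2650 + 2768.70) / 802 ≈ 17513 mm.
Then N = f²/(c·h) = 58² / (0.012 × 17513) = 3364 / 210.15 ≈ 16.

f/16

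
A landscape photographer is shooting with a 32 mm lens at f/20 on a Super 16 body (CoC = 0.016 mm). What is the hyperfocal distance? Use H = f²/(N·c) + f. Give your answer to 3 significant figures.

3.23 m

Hyperfocal distance H = f²/(N·c) + f = 32²/(20 × 0.016) + 32 = 1024/0.32 + 32 ≈ 3232.0 mm ≈ 3.23 m.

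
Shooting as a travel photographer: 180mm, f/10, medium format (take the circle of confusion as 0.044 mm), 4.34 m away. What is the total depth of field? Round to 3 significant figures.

Hyperfocal distance H = f²/(N·c) + f = 180²/(10 × 0.044) + 180 = 32400/0.44 + 180 ≈ 73816.4 mm ≈ 73.82 m.
Near limit Dn = s·(H − f)/(H + s − 2f) = 4340 × (73816.4 − 180) / (73816.4 + 4340 − 2 × 180) = 4340 × 73636.4 / 77796.4 ≈ 4107.93 mm.
Far limit Df = s·(H − f)/(H − s) = 4340 × (73816.4 − 180) / (73816.4 − 4340) = 4340 × 73636.4 / 69476.4 ≈ 4599.86 mm.
Depth of field = Df − Dn = 4599.86 − 4107.93 ≈ 491.93 mm.

492 mm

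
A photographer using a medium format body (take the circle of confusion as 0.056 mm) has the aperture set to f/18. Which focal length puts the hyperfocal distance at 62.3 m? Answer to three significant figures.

From H = f²/(N·c) + f, with f ≪ H: f ≈ √(H·N·c) = √(62300 × 18 × 0.056) = √62798 ≈ 250.6 mm.
Exact: f² + N·c·f − N·c·H = 0 ⇒ f = (−N·c + √((N·c)² + 4·N·c·H))/2 = (−1.008 + √251195)/2 ≈ 250.09 mm ≈ 250 mm.

250 mm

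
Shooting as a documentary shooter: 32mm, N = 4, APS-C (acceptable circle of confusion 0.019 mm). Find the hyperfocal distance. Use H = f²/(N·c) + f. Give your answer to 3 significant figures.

13.5 m

Hyperfocal distance H = f²/(N·c) + f = 32²/(4 × 0.019) + 32 = 1024/0.076 + 32 ≈ 13505.7 mm ≈ 13.5 m.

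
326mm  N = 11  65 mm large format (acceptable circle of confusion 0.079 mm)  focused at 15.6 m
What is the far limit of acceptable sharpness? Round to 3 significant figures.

Hyperfocal distance H = f²/(N·c) + f = 326²/(11 × 0.079) + 326 = 106276/0.869 + 326 ≈ 122622.9 mm ≈ 122.6 m.
Far limit Df = s·(H − f)/(H − s) = 15600 × (122622.9 − 326) / (122622.9 − 15600) = 15600 × 122296.9 / 107022.9 ≈ 17826 mm ≈ 17.8 m.

17.8 m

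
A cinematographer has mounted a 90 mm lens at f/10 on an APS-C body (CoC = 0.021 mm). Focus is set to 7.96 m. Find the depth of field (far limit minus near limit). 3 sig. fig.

Hyperfocal distance H = f²/(N·c) + f = 90²/(10 × 0.021) + 90 = 8100/0.21 + 90 ≈ 38661.4 mm ≈ 38.66 m.
Near limit Dn = s·(H − f)/(H + s − 2f) = 7960 × (38661.4 − 90) / (38661.4 + 7960 − 2 × 90) = 7960 × 38571.4 / 46441.4 ≈ 6611.1 mm.
Far limit Df = s·(H − f)/(H − s) = 7960 × (38661.4 − 90) / (38661.4 − 7960) = 7960 × 38571.4 / 30701.4 ≈ 10000.5 mm.
Depth of field = Df − Dn = 10000.5 − 6611.1 ≈ 3389.4 mm ≈ 3.39 m.

3.39 m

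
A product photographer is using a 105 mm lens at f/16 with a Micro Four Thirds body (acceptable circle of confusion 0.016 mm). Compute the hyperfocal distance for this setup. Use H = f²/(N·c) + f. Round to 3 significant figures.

Hyperfocal distance H = f²/(N·c) + f = 105²/(16 × 0.016) + 105 = 11025/0.256 + 105 ≈ 43171.4 mm ≈ 43.2 m.

43.2 m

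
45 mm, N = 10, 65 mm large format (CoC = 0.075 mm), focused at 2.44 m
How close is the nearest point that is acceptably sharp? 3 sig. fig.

Hyperfocal distance H = f²/(N·c) + f = 45²/(10 × 0.075) + 45 = 2025/0.75 + 45 ≈ 2745.0 mm ≈ 2.745 m.
Near limit Dn = s·(H − f)/(H + s − 2f) = 2440 × (2745.0 − 45) / (2745.0 + 2440 − 2 × 45) = 2440 × 2700.0 / 5095.0 ≈ 1293.0 mm ≈ 1.29 m.

1.29 m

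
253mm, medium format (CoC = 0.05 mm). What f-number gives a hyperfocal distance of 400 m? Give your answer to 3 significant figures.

f/3.20

Rearrange H = f²/(N·c) + f for N: N = f² / ((H − f)·c).
N = 253² / ((400000 − 253) × 0.05) = 64009 / 19987 ≈ 3.20.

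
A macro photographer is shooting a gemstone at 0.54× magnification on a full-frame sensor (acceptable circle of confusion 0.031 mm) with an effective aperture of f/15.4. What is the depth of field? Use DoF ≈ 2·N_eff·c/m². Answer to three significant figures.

At magnification m, DoF ≈ 2·N_eff·c/m² = 2 × 15.4 × 0.031 / 0.54² = 0.9548 / 0.2916 ≈ 3.27 mm.

3.27 mm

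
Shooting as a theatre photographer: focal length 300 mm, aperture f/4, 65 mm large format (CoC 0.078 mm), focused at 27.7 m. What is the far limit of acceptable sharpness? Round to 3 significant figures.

30.6 m

Hyperfocal distance H = f²/(N·c) + f = 300²/(4 × 0.078) + 300 = 90000/0.312 + 300 ≈ 288761.5 mm ≈ 288.8 m.
Far limit Df = s·(H − f)/(H − s) = 27700 × (288761.5 − 300) / (288761.5 − 27700) = 27700 × 288461.5 / 261061.5 ≈ 30607 mm ≈ 30.6 m.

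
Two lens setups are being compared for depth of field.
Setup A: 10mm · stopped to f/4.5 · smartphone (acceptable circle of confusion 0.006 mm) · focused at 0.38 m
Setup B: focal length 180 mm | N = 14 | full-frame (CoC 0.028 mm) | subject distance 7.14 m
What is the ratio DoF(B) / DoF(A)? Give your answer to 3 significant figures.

15.8

Setup A: H = 10²/(4.5×0.006) + 10 ≈ 3713.7 mm; DoF = Df − Dn = 422.175 − 345.486 ≈ 76.689 mm.
Setup B: H = 180²/(14×0.028) + 180 ≈ 82833.1 mm; DoF = Df − Dn = 7796.5 − 6585.5 ≈ 1211.0 mm.
Ratio = 1211.0 / 76.689 ≈ 15.8.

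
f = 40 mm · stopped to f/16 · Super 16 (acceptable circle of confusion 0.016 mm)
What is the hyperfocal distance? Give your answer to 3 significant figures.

Hyperfocal distance H = f²/(N·c) + f = 40²/(16 × 0.016) + 40 = 1600/0.256 + 40 ≈ 6290.0 mm ≈ 6.29 m.

6.29 m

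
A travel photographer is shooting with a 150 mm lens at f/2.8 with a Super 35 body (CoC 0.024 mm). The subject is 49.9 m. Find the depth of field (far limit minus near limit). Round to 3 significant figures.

Hyperfocal distance H = f²/(N·c) + f = 150²/(2.8 × 0.024) + 150 = 22500/0.0672 + 150 ≈ 334971.4 mm ≈ 335.0 m.
Near limit Dn = s·(H − f)/(H + s − 2f) = 49900 × (334971.4 − 150) / (334971.4 + 49900 − 2 × 150) = 49900 × 334821.4 / 384571.4 ≈ 43445 mm.
Far limit Df = s·(H − f)/(H − s) = 49900 × (334971.4 − 150) / (334971.4 − 49900) = 49900 × 334821.4 / 285071.4 ≈ 58608 mm.
Depth of field = Df − Dn = 58608 − 43445 ≈ 15163 mm ≈ 15.2 m.

15.2 m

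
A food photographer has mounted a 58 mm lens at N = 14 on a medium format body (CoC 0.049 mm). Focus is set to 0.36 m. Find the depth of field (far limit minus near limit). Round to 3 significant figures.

44.5 mm

Hyperfocal distance H = f²/(N·c) + f = 58²/(14 × 0.049) + 58 = 3364/0.686 + 58 ≈ 4961.8 mm ≈ 4.962 m.
Near limit Dn = s·(H − f)/(H + s − 2f) = 360 × (4961.8 − 58) / (4961.8 + 360 − 2 × 58) = 360 × 4903.8 / 5205.8 ≈ 339.116 mm.
Far limit Df = s·(H − f)/(H − s) = 360 × (4961.8 − 58) / (4961.8 − 360) = 360 × 4903.8 / 4601.8 ≈ 383.626 mm.
Depth of field = Df − Dn = 383.626 − 339.116 ≈ 44.510 mm.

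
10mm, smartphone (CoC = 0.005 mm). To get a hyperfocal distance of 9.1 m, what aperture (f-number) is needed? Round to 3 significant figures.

Rearrange H = f²/(N·c) + f for N: N = f² / ((H − f)·c).
N = 10² / ((9100 − 10) × 0.005) = 100 / 45.45 ≈ 2.20.

f/2.20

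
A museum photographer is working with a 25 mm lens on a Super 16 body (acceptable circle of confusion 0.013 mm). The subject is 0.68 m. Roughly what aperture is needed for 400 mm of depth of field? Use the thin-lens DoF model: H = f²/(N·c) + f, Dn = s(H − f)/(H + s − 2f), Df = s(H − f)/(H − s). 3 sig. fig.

Write h = H − f = f²/(N·c). The thin-lens limits are Dn = s·h/(h + (s−f)) and Df = s·h/(h − (s−f)), so DoF = Df − Dn = 2·s·(s−f)·h / (h² − (s−f)²).
That is a quadratic in h: DoF·h² − 2·s·(s−f)·h − DoF·(s−f)² = 0 ⇒ h = (s−f)·(s + √(s² + DoF²)) / DoF = 655 × (680 + √(680² + 400²)) / 400 = 655 × (680 + 788.923) / 400 ≈ 2405.4 mm.
Then N = f²/(c·h) = 25² / (0.013 × 2405.4) = 625 / 31.270 ≈ 20.

f/20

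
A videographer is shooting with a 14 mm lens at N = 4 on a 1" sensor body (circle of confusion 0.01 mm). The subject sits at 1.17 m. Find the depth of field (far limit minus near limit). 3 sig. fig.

Hyperfocal distance H = f²/(N·c) + f = 14²/(4 × 0.01) + 14 = 196/0.04 + 14 ≈ 4914.0 mm ≈ 4.914 m.
Near limit Dn = s·(H − f)/(H + s − 2f) = 1170 × (4914.0 − 14) / (4914.0 + 1170 − 2 × 14) = 1170 × 4900.0 / 6056.0 ≈ 946.66 mm.
Far limit Df = s·(H − f)/(H − s) = 1170 × (4914.0 − 14) / (4914.0 − 1170) = 1170 × 4900.0 / 3744.0 ≈ 1531.25 mm.
Depth of field = Df − Dn = 1531.25 − 946.66 ≈ 584.59 mm ≈ 0.585 m.

0.585 m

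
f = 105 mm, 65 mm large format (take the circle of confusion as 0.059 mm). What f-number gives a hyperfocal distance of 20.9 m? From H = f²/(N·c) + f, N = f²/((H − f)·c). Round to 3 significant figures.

f/8.99

Rearrange H = f²/(N·c) + f for N: N = f² / ((H − f)·c).
N = 105² / ((20900 − 105) × 0.059) = 11025 / 1227 ≈ 8.99.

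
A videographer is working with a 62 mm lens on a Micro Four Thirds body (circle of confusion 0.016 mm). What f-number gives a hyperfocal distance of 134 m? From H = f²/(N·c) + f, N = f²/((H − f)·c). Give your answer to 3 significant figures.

Rearrange H = f²/(N·c) + f for N: N = f² / ((H − f)·c).
N = 62² / ((134000 − 62) × 0.016) = 3844 / 2143 ≈ 1.79.

f/1.79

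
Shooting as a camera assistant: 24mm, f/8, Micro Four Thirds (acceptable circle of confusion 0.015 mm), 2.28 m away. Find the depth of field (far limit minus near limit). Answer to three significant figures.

2.75 m

Hyperfocal distance H = f²/(N·c) + f = 24²/(8 × 0.015) + 24 = 576/0.12 + 24 ≈ 4824.0 mm ≈ 4.824 m.
Near limit Dn = s·(H − f)/(H + s − 2f) = 2280 × (4824.0 − 24) / (4824.0 + 2280 − 2 × 24) = 2280 × 4800.0 / 7056.0 ≈ 1551.0 mm.
Far limit Df = s·(H − f)/(H − s) = 2280 × (4824.0 − 24) / (4824.0 − 2280) = 2280 × 4800.0 / 2544.0 ≈ 4301.9 mm.
Depth of field = Df − Dn = 4301.9 − 1551.0 ≈ 2750.9 mm ≈ 2.75 m.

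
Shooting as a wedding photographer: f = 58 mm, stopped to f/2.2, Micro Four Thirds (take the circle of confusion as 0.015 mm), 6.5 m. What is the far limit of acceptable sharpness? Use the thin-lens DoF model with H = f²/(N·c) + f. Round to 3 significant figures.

6.94 m

Hyperfocal distance H = f²/(N·c) + f = 58²/(2.2 × 0.015) + 58 = 3364/0.033 + 58 ≈ 101997.4 mm ≈ 102.0 m.
Far limit Df = s·(H − f)/(H − s) = 6500 × (101997.4 − 58) / (101997.4 − 6500) = 6500 × 101939.4 / 95497.4 ≈ 6938.5 mm ≈ 6.94 m.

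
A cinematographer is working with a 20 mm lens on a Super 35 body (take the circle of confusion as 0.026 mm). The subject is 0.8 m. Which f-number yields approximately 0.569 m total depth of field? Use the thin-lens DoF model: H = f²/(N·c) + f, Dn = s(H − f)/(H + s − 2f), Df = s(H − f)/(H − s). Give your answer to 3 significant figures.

Write h = H − f = f²/(N·c). The thin-lens limits are Dn = s·h/(h + (s−f)) and Df = s·h/(h − (s−f)), so DoF = Df − Dn = 2·s·(s−f)·h / (h² − (s−f)²).
That is a quadratic in h: DoF·h² − 2·s·(s−f)·h − DoF·(s−f)² = 0 ⇒ h = (s−f)·(s + √(s² + DoF²)) / DoF = 780 × (800 + √(800² + 569²)) / 569 = 780 × (800 + 981.713) / 569 ≈ 2442.4 mm.
Then N = f²/(c·h) = 20² / (0.026 × 2442.4) = 400 / 63.503 ≈ 6.30.

f/6.30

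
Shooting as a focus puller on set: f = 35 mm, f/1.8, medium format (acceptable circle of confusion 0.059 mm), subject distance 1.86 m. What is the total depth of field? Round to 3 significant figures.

Hyperfocal distance H = f²/(N·c) + f = 35²/(1.8 × 0.059) + 35 = 1225/0.1062 + 35 ≈ 11569.8 mm ≈ 11.57 m.
Near limit Dn = s·(H − f)/(H + s − 2f) = 1860 × (11569.8 − 35) / (11569.8 + 1860 − 2 × 35) = 1860 × 11534.8 / 13359.8 ≈ 1605.92 mm.
Far limit Df = s·(H − f)/(H − s) = 1860 × (11569.8 − 35) / (11569.8 − 1860) = 1860 × 11534.8 / 9709.8 ≈ 2209.59 mm.
Depth of field = Df − Dn = 2209.59 − 1605.92 ≈ 603.67 mm ≈ 0.604 m.

0.604 m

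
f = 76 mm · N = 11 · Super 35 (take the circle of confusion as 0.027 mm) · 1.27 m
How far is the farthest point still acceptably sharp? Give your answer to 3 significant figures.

1.35 m

Hyperfocal distance H = f²/(N·c) + f = 76²/(11 × 0.027) + 76 = 5776/0.297 + 76 ≈ 19523.8 mm ≈ 19.52 m.
Far limit Df = s·(H − f)/(H − s) = 1270 × (19523.8 − 76) / (19523.8 − 1270) = 1270 × 19447.8 / 18253.8 ≈ 1353.1 mm ≈ 1.35 m.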